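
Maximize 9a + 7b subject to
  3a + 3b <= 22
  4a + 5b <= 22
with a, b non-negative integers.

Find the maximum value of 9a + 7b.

The continuous relaxation peaks at (5.5, 0) with value 49.50; rounding to a feasible lattice point costs some objective.
(a,b)=(5,0): 3·5+3·0=15≤22, 4·5+5·0=20≤22, objective 45.
(a,b)=(4,1): 3·4+3·1=15≤22, 4·4+5·1=21≤22, objective 43.
(a,b)=(4,0): 3·4+3·0=12≤22, 4·4+5·0=16≤22, objective 36.
Maximum is 45 at (a,b)=(5,0).

45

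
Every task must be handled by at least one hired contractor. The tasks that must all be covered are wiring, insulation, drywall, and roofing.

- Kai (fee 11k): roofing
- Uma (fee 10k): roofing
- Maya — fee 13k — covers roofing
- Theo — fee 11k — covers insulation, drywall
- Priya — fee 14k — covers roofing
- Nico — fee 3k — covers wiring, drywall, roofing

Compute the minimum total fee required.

This is an integer covering problem.
Choose Theo and Nico: together they cover wiring, insulation, drywall, roofing — every task.
Total fee: 11 + 3 = 14.
No cover costs less than 14.

14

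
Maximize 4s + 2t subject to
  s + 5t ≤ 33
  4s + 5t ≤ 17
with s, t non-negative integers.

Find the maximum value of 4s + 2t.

Relaxing integrality, the LP optimum is 17.00 at (s,t) = (4.25, 0), which is not an integer point.
(s,t)=(4,0): 1·4+5·0=4≤33, 4·4+5·0=16≤17, objective 16.
(s,t)=(3,1): 1·3+5·1=8≤33, 4·3+5·1=17≤17, objective 14.
No feasible integer point exceeds 16.

16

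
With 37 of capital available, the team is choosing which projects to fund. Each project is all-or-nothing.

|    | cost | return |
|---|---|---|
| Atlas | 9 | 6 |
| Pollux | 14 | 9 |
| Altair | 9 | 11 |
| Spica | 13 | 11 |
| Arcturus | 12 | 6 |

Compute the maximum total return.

31

Take Pollux, Altair, and Spica: cost 14 + 9 + 13 = 36 ≤ 37, return 9 + 11 + 11 = 31.
No other feasible combination does better.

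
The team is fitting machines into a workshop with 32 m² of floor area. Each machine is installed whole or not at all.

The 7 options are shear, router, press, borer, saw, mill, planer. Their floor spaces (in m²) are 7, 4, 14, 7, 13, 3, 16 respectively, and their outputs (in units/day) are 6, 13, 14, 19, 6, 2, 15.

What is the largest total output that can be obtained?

52

router + borer + mill + planer: floor space 4 + 7 + 3 + 16 = 30 ≤ 32, output 13 + 19 + 2 + 15 = 49.
shear + router + press + borer: floor space 7 + 4 + 14 + 7 = 32 ≤ 32, output 6 + 13 + 14 + 19 = 52.
Best is shear, router, press, and borer with total output 52.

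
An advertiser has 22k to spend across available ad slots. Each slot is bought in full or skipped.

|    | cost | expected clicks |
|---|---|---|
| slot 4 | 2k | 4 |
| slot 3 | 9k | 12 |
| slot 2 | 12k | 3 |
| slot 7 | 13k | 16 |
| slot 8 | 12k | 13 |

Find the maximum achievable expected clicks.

slot 3 + slot 7: cost 9 + 13 = 22 ≤ 22, expected clicks 12 + 16 = 28.
slot 4 + slot 7: cost 2 + 13 = 15 ≤ 22, expected clicks 4 + 16 = 20.
slot 3 + slot 8: cost 9 + 12 = 21 ≤ 22, expected clicks 12 + 13 = 25.
Best is slot 3 and slot 7 with total expected clicks 28.

28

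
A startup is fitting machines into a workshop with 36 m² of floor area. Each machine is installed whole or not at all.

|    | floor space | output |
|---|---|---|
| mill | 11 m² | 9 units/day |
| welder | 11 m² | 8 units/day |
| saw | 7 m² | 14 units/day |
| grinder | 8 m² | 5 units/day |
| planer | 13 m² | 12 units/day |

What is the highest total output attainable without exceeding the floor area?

mill + saw + planer: floor space 11 + 7 + 13 = 31 ≤ 36, output 9 + 14 + 12 = 35.
welder + saw + planer: floor space 11 + 7 + 13 = 31 ≤ 36, output 8 + 14 + 12 = 34.
saw + grinder + planer: floor space 7 + 8 + 13 = 28 ≤ 36, output 14 + 5 + 12 = 31.
Best is mill, saw, and planer with total output 35.

35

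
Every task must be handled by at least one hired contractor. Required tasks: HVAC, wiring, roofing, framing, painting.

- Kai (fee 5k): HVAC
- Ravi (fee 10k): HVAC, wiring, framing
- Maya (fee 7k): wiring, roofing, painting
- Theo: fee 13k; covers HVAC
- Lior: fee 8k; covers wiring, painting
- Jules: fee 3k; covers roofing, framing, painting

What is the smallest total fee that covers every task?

This is a weighted set-cover instance.
The greedy cost-per-new-task heuristic would pick Jules, Kai, and Maya for 15, but a cheaper cover exists.
Choose Ravi and Jules: together they cover HVAC, wiring, roofing, framing, painting — every task.
Total fee: 10 + 3 = 13.
No cover costs less than 13.

13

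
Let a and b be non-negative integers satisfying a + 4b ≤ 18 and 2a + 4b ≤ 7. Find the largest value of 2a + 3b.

6

(a,b)=(3,0) is feasible, giving 6.
(a,b)=(2,0) is feasible, giving 4.
The best lattice point is (3,0), giving 6.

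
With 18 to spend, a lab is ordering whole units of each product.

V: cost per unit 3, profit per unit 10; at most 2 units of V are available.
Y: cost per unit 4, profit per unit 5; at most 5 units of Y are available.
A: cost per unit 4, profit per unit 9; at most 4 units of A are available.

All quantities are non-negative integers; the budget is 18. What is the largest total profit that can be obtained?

47

Take 2×V and 3×A: cost 18 ≤ 18, profit 2·10 + 3·9 = 47.
V has the best ratio (10/3) and is taken to its limit of 2; remaining capacity is filled optimally with the others.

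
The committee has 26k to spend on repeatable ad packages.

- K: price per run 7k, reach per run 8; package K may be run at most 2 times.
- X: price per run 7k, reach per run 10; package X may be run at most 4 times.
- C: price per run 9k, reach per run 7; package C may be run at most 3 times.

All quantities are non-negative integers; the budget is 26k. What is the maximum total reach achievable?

Take 3×X: price 21 ≤ 26, reach 3·10 = 30.
No other integer combination yields more.

30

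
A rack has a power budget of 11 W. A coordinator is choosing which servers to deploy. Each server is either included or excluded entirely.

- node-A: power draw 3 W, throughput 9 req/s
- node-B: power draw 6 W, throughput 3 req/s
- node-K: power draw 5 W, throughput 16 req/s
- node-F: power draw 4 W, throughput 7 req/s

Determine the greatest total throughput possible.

25

node-A + node-K: power draw 3 + 5 = 8 ≤ 11, throughput 9 + 16 = 25.
node-K + node-F: power draw 5 + 4 = 9 ≤ 11, throughput 16 + 7 = 23.
Best is node-A and node-K with total throughput 25.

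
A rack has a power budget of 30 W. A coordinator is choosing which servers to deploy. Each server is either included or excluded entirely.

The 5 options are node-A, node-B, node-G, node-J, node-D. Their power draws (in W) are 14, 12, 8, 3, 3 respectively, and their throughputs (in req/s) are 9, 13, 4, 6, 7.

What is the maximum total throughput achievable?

30

Take node-B, node-G, node-J, and node-D: power draw 12 + 8 + 3 + 3 = 26 ≤ 30, throughput 13 + 4 + 6 + 7 = 30.
No other feasible combination does better.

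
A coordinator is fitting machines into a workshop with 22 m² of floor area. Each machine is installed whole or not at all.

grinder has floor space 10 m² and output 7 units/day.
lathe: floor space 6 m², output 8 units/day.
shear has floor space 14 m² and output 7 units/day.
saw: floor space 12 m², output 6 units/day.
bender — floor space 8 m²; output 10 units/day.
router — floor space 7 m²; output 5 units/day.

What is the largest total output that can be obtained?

23

lathe + bender: floor space 6 + 8 = 14 ≤ 22, output 8 + 10 = 18.
lathe + bender + router: floor space 6 + 8 + 7 = 21 ≤ 22, output 8 + 10 + 5 = 23.
grinder + bender: floor space 10 + 8 = 18 ≤ 22, output 7 + 10 = 17.
Best is lathe, bender, and router with total output 23.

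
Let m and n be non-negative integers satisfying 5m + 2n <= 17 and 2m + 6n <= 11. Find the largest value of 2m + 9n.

(m,n)=(2,1): 5·2+2·1=12≤17, 2·2+6·1=10≤11, objective 13.
(m,n)=(1,1): 5·1+2·1=7≤17, 2·1+6·1=8≤11, objective 11.
The best lattice point is (2,1), giving 13.

13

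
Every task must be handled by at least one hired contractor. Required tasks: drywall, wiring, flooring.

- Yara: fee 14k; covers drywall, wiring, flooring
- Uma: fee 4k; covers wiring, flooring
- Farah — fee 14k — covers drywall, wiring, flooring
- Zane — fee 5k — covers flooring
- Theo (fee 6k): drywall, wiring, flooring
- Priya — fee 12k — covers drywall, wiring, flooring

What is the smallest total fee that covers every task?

Theo alone covers drywall, wiring, flooring — every task.
Total fee: 6.

6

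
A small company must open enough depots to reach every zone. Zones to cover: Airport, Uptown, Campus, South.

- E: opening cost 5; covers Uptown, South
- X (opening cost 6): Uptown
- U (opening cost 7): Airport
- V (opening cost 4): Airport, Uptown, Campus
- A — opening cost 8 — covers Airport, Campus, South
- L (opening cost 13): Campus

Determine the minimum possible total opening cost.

9

Choose E and V: together they cover Airport, Uptown, Campus, South — every zone.
Total opening cost: 5 + 4 = 9.
No cover costs less than 9.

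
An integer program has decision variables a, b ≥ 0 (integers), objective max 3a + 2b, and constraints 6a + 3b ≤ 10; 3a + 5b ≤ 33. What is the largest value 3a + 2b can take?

6

The continuous relaxation peaks at (0, 3.33) with value 6.67; rounding to a feasible lattice point costs some objective.
(a,b)=(0,3): 6·0+3·3=9≤10, 3·0+5·3=15≤33, objective 6.
(a,b)=(0,2): 6·0+3·2=6≤10, 3·0+5·2=10≤33, objective 4.
The best lattice point is (0,3), giving 6.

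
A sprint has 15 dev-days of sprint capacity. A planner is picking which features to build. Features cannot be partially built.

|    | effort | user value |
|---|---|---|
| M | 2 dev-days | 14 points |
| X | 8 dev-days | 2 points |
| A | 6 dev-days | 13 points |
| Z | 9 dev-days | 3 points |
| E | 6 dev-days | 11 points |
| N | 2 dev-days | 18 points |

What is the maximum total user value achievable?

45

This is a 0-1 knapsack instance.
M + E + N: effort 2 + 6 + 2 = 10 ≤ 15, user value 14 + 11 + 18 = 43.
M + A + N: effort 2 + 6 + 2 = 10 ≤ 15, user value 14 + 13 + 18 = 45.
Best is M, A, and N with total user value 45.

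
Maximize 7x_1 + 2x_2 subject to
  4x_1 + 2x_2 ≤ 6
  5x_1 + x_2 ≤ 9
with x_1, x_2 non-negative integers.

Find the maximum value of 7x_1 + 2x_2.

9

(x_1,x_2)=(1,1) is feasible, giving 9.
(x_1,x_2)=(1,0) is feasible, giving 7.
Maximum is 9 at (x_1,x_2)=(1,1).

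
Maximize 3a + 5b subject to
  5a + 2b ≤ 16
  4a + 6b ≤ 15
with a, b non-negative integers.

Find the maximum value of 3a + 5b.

Relaxing integrality, the LP optimum is 12.50 at (a,b) = (0, 2.5), which is not an integer point.
(a,b)=(2,1): 5·2+2·1=12≤16, 4·2+6·1=14≤15, objective 11.
(a,b)=(0,2): 5·0+2·2=4≤16, 4·0+6·2=12≤15, objective 10.
(a,b)=(3,0): 5·3+2·0=15≤16, 4·3+6·0=12≤15, objective 9.
The best lattice point is (2,1), giving 11.

11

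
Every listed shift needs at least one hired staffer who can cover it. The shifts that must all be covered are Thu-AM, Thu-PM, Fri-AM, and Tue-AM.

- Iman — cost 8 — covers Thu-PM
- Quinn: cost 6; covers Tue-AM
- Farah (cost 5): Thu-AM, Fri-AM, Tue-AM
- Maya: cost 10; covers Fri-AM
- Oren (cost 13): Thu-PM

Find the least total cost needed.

13

This is a weighted set-cover instance.
Choose Iman and Farah: together they cover Thu-AM, Thu-PM, Fri-AM, Tue-AM — every shift.
Total cost: 8 + 5 = 13.
No cover costs less than 13.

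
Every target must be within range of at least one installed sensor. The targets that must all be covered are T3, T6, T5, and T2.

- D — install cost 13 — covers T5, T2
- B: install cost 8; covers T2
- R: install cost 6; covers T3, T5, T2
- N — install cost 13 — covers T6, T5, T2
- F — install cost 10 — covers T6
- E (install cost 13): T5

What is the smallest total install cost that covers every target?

Choose R and F: together they cover T3, T6, T5, T2 — every target.
Total install cost: 6 + 10 = 16.
No cover costs less than 16.

16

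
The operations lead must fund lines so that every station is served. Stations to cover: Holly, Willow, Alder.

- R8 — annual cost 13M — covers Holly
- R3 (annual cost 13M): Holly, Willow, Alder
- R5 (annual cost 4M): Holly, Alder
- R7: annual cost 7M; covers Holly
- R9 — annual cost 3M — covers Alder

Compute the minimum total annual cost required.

This is an integer covering problem.
The greedy cost-per-new-station heuristic would pick R5 and R3 for 17, but a cheaper cover exists.
R3 alone covers Holly, Willow, Alder — every station.
Total annual cost: 13.
No cover costs less than 13.

13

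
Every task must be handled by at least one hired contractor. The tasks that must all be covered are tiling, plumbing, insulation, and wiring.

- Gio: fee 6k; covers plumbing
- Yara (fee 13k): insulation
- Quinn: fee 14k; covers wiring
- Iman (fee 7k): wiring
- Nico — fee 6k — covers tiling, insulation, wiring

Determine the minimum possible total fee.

12

Choose Gio and Nico: together they cover tiling, plumbing, insulation, wiring — every task.
Total fee: 6 + 6 = 12.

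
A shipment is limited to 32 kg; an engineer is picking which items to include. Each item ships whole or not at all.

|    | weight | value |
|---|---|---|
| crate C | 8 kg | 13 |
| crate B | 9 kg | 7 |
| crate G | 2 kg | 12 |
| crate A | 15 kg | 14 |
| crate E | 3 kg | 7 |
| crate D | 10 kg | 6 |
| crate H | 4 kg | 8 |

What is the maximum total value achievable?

54

Treat it as a binary knapsack problem.
crate C + crate G + crate A + crate H: weight 8 + 2 + 15 + 4 = 29 ≤ 32, value 13 + 12 + 14 + 8 = 47.
crate C + crate B + crate G + crate E + crate H: weight 8 + 9 + 2 + 3 + 4 = 26 ≤ 32, value 13 + 7 + 12 + 7 + 8 = 47.
crate C + crate G + crate A + crate E + crate H: weight 8 + 2 + 15 + 3 + 4 = 32 ≤ 32, value 13 + 12 + 14 + 7 + 8 = 54.
Best is crate C, crate G, crate A, crate E, and crate H with total value 54.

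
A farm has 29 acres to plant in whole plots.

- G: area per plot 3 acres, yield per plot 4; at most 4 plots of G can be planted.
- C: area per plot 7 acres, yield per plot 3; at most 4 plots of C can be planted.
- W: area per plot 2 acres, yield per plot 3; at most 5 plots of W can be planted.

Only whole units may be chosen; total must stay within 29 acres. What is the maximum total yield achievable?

34

Take 4×G, 1×C, and 5×W: area 29 ≤ 29, yield 4·4 + 1·3 + 5·3 = 34.
W has the best ratio (3/2) and is taken to its limit of 5; remaining capacity is filled optimally with the others.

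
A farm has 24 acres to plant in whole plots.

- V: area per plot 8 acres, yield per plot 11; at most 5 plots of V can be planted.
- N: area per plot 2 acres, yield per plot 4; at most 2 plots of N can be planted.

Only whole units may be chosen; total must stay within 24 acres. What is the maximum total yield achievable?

This is a bounded integer knapsack.
Take 3×V: area 24 ≤ 24, yield 3·11 = 33.
No other integer combination yields more.

33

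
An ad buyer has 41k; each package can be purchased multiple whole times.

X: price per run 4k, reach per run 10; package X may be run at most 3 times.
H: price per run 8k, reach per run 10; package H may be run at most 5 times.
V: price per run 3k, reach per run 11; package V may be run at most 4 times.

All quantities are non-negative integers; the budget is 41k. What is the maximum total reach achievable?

This is a bounded integer knapsack.
3×X, 2×H, and 4×V: price 40 ≤ 41, reach 3·10 + 2·10 + 4·11 = 94.
1×X, 3×H, and 4×V: price 40 ≤ 41, reach 1·10 + 3·10 + 4·11 = 84.
Best is 94.

94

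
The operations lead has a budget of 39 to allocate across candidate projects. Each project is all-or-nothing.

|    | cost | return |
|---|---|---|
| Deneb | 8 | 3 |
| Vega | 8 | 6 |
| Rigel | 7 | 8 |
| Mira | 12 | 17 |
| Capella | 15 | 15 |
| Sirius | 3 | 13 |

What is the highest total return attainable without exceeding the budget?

53

Allowing fractional choices, the relaxed optimum would be about 54.5, but projects are indivisible.
Vega + Mira + Capella + Sirius: cost 8 + 12 + 15 + 3 = 38 ≤ 39, return 6 + 17 + 15 + 13 = 51.
Rigel + Mira + Capella + Sirius: cost 7 + 12 + 15 + 3 = 37 ≤ 39, return 8 + 17 + 15 + 13 = 53.
Best is Rigel, Mira, Capella, and Sirius with total return 53.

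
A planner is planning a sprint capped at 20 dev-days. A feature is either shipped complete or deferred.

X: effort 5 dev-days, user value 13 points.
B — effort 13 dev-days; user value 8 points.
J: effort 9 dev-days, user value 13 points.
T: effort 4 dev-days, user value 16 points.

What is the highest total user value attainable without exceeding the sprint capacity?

42

Treat it as a binary knapsack problem.
Take X, J, and T: effort 5 + 9 + 4 = 18 ≤ 20, user value 13 + 13 + 16 = 42.
No other feasible combination does better.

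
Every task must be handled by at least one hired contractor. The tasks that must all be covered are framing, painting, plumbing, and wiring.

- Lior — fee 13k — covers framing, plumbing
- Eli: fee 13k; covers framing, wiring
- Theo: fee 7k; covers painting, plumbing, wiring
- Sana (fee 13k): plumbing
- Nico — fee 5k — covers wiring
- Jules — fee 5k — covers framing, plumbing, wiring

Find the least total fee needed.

12

This is an integer covering problem.
Choose Theo and Jules: together they cover framing, painting, plumbing, wiring — every task.
Total fee: 7 + 5 = 12.
No cover costs less than 12.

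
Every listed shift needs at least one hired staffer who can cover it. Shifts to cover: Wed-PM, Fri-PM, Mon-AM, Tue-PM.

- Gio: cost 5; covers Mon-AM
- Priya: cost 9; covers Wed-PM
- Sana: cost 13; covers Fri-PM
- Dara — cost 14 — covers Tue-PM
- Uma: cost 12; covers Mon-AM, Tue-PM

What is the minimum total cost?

The greedy cost-per-new-shift heuristic would pick Gio, Priya, Uma, and Sana for 39, but a cheaper cover exists.
Choose Priya, Sana, and Uma: together they cover Wed-PM, Fri-PM, Mon-AM, Tue-PM — every shift.
Total cost: 9 + 13 + 12 = 34.
No cover costs less than 34.

34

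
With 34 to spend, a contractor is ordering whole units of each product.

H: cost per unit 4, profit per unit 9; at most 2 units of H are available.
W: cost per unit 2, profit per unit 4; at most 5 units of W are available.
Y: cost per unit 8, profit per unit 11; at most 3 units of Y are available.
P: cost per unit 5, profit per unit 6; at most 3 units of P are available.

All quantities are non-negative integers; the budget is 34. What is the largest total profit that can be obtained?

2×H, 5×W, and 2×Y: cost 34 ≤ 34, profit 2·9 + 5·4 + 2·11 = 60.
2×H, 4×W, 1×Y, and 2×P: cost 34 ≤ 34, profit 2·9 + 4·4 + 1·11 + 2·6 = 57.
Best is 60.

60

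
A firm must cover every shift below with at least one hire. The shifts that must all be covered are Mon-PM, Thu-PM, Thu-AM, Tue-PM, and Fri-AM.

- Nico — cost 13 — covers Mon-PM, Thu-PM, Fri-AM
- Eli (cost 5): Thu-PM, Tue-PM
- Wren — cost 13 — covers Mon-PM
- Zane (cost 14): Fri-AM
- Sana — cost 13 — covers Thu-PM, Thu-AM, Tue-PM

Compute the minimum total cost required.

Choose Nico and Sana: together they cover Mon-PM, Thu-PM, Thu-AM, Tue-PM, Fri-AM — every shift.
Total cost: 13 + 13 = 26.

26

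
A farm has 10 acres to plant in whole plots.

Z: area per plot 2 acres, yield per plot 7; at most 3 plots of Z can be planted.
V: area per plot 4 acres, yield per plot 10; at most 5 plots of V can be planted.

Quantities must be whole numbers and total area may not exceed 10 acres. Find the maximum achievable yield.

Z has the best ratio (7/2); taking only Z gives at most 3×7 = 21 (stopped by the supply cap of 3).
Mixing does better — 3×Z and 1×V: area 10 ≤ 10, yield 3·7 + 1·10 = 31.

31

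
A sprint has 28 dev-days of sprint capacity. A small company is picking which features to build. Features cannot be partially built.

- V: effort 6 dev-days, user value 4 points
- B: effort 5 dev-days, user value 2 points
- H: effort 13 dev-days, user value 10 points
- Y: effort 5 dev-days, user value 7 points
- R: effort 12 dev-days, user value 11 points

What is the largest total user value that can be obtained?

24

V + Y + R: effort 6 + 5 + 12 = 23 ≤ 28, user value 4 + 7 + 11 = 22.
V + B + Y + R: effort 6 + 5 + 5 + 12 = 28 ≤ 28, user value 4 + 2 + 7 + 11 = 24.
Best is V, B, Y, and R with total user value 24.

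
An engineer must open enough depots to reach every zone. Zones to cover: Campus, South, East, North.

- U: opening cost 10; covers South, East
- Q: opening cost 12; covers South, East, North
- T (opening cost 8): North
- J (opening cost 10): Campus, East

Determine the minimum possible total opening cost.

22

Choose Q and J: together they cover Campus, South, East, North — every zone.
Total opening cost: 12 + 10 = 22.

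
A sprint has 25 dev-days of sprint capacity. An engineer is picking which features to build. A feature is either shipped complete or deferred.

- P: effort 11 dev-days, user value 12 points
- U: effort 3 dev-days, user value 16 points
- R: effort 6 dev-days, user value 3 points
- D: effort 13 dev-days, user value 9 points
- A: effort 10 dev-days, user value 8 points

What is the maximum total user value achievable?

36

Allowing fractional choices, the relaxed optimum would be about 36.7, but features are indivisible.
P + U + R: effort 11 + 3 + 6 = 20 ≤ 25, user value 12 + 16 + 3 = 31.
P + U + A: effort 11 + 3 + 10 = 24 ≤ 25, user value 12 + 16 + 8 = 36.
P + U: effort 11 + 3 = 14 ≤ 25, user value 12 + 16 = 28.
Best is P, U, and A with total user value 36.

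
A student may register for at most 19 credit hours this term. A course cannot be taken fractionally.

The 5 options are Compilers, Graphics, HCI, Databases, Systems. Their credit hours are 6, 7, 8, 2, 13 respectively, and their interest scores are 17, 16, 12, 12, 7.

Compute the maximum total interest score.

45

Compilers + HCI + Databases: credit hours 6 + 8 + 2 = 16 ≤ 19, interest score 17 + 12 + 12 = 41.
Compilers + Graphics + Databases: credit hours 6 + 7 + 2 = 15 ≤ 19, interest score 17 + 16 + 12 = 45.
Graphics + HCI + Databases: credit hours 7 + 8 + 2 = 17 ≤ 19, interest score 16 + 12 + 12 = 40.
Best is Compilers, Graphics, and Databases with total interest score 45.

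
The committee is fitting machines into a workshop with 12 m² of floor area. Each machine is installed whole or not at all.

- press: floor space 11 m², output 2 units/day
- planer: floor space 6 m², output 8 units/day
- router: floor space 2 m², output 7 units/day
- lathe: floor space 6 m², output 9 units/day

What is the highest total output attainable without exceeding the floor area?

17

Take planer and lathe: floor space 6 + 6 = 12 ≤ 12, output 8 + 9 = 17.
No other feasible combination does better.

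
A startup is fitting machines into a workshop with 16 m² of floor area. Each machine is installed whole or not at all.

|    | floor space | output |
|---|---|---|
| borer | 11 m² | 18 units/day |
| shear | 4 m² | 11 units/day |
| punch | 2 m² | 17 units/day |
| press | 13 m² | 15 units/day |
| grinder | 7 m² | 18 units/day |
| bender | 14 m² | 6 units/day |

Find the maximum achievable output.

46

Allowing fractional choices, the relaxed optimum would be about 50.9, but machines are indivisible.
shear + punch + grinder: floor space 4 + 2 + 7 = 13 ≤ 16, output 11 + 17 + 18 = 46.
punch + grinder: floor space 2 + 7 = 9 ≤ 16, output 17 + 18 = 35.
borer + punch: floor space 11 + 2 = 13 ≤ 16, output 18 + 17 = 35.
Best is shear, punch, and grinder with total output 46.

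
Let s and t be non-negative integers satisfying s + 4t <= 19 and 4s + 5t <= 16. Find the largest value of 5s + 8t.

(s,t)=(0,3) is feasible, giving 24.
(s,t)=(1,2) is feasible, giving 21.
(s,t)=(0,2) is feasible, giving 16.
Maximum is 24 at (s,t)=(0,3).

24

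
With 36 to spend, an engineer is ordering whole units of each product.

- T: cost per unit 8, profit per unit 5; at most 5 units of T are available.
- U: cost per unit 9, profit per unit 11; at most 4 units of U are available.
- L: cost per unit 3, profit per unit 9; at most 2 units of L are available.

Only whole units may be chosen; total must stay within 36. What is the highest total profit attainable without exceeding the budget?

L has the best ratio (9/3); taking only L gives at most 2×9 = 18 (stopped by the supply cap of 2).
Mixing does better — 3×U and 2×L: cost 33 ≤ 36, profit 3·11 + 2·9 = 51.

51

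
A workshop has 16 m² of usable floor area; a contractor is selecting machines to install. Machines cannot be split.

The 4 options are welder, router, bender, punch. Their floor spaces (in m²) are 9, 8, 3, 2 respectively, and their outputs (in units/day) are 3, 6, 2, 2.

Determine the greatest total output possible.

10

Allowing fractional choices, the relaxed optimum would be about 11.0, but machines are indivisible.
router + bender + punch: floor space 8 + 3 + 2 = 13 ≤ 16, output 6 + 2 + 2 = 10.
router + bender: floor space 8 + 3 = 11 ≤ 16, output 6 + 2 = 8.
router + punch: floor space 8 + 2 = 10 ≤ 16, output 6 + 2 = 8.
Best is router, bender, and punch with total output 10.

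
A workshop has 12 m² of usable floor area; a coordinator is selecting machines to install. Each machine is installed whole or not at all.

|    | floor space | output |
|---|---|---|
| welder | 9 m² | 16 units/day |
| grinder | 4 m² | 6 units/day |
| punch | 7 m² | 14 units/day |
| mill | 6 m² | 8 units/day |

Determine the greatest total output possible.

20

Allowing fractional choices, the relaxed optimum would be about 22.9, but machines are indivisible.
grinder + punch: floor space 4 + 7 = 11 ≤ 12, output 6 + 14 = 20.
punch: floor space 7 ≤ 12, output 14.
welder: floor space 9 ≤ 12, output 16.
Best is grinder and punch with total output 20.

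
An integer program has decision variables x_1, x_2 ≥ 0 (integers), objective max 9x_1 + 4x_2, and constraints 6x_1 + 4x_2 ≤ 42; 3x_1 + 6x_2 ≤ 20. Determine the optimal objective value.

The continuous relaxation peaks at (6.67, 0) with value 60.00; rounding to a feasible lattice point costs some objective.
(x_1,x_2)=(6,0): 6·6+4·0=36≤42, 3·6+6·0=18≤20, objective 54.
(x_1,x_2)=(5,0): 6·5+4·0=30≤42, 3·5+6·0=15≤20, objective 45.
Maximum is 54 at (x_1,x_2)=(6,0).

54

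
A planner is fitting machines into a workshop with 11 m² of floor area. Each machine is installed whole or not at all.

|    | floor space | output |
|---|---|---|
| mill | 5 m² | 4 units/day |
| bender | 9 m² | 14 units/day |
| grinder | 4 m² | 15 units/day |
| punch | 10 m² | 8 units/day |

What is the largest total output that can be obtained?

This is a 0-1 knapsack instance.
Take mill and grinder: floor space 5 + 4 = 9 ≤ 11, output 4 + 15 = 19.
No other feasible combination does better.

19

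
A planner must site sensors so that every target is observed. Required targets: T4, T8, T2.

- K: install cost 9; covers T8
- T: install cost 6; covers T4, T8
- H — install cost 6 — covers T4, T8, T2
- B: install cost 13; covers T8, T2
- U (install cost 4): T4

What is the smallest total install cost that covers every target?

6

H alone covers T4, T8, T2 — every target.
Total install cost: 6.
No cover costs less than 6.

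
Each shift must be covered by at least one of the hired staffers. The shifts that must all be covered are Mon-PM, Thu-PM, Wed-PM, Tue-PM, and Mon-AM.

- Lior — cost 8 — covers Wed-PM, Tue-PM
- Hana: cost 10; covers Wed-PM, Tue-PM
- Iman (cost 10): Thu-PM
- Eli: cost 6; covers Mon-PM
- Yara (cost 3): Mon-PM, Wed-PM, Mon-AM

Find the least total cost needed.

21

Choose Lior, Iman, and Yara: together they cover Mon-PM, Thu-PM, Wed-PM, Tue-PM, Mon-AM — every shift.
Total cost: 8 + 10 + 3 = 21.
No cover costs less than 21.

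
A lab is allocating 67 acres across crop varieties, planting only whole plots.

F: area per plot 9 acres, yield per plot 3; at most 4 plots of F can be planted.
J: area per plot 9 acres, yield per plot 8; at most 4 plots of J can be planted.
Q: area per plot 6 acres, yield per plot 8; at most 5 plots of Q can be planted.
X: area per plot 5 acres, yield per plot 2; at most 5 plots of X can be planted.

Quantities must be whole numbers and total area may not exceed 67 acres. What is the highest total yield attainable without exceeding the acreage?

72

3×J, 5×Q, and 2×X: area 67 ≤ 67, yield 3·8 + 5·8 + 2·2 = 68.
4×J and 5×Q: area 66 ≤ 67, yield 4·8 + 5·8 = 72.
Best is 72.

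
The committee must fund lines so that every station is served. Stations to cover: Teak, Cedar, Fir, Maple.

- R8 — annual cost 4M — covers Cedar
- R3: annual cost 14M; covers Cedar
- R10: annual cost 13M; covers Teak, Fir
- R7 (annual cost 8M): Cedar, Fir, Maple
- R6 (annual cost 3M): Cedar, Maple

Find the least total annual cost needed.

16

Choose R10 and R6: together they cover Teak, Cedar, Fir, Maple — every station.
Total annual cost: 13 + 3 = 16.
No cover costs less than 16.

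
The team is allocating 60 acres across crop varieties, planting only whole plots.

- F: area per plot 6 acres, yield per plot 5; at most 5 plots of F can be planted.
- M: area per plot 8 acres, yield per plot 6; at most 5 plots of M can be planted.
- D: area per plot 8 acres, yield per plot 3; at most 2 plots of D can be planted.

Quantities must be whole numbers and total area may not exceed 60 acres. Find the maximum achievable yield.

45

3×F and 5×M: area 58 ≤ 60, yield 3·5 + 5·6 = 45.
4×F and 4×M: area 56 ≤ 60, yield 4·5 + 4·6 = 44.
Best is 45.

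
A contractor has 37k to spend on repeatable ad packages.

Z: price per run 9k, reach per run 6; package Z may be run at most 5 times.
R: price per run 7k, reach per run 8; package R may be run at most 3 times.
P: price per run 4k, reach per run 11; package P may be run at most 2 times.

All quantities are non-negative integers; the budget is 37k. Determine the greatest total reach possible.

1×Z, 2×R, and 2×P: price 31 ≤ 37, reach 1·6 + 2·8 + 2·11 = 44.
3×R and 2×P: price 29 ≤ 37, reach 3·8 + 2·11 = 46.
Best is 46.

46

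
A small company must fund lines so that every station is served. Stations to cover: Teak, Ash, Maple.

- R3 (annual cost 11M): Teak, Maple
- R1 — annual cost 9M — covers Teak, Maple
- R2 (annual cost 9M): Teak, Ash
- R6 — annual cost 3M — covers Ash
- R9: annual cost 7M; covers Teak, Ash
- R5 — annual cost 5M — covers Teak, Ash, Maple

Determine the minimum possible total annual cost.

R5 alone covers Teak, Ash, Maple — every station.
Total annual cost: 5.
No cover costs less than 5.

5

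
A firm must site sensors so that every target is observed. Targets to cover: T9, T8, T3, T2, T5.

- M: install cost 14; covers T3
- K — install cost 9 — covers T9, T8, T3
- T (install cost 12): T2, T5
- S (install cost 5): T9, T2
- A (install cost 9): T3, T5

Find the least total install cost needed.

This is a weighted set-cover instance.
The greedy cost-per-new-target heuristic would pick S, K, and A for 23, but a cheaper cover exists.
Choose K and T: together they cover T9, T8, T3, T2, T5 — every target.
Total install cost: 9 + 12 = 21.
No cover costs less than 21.

21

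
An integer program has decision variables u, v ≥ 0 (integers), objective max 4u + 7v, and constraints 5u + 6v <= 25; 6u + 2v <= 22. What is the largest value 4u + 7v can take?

28

(u,v)=(0,4): 5·0+6·4=24≤25, 6·0+2·4=8≤22, objective 28.
(u,v)=(1,3): 5·1+6·3=23≤25, 6·1+2·3=12≤22, objective 25.
(u,v)=(0,3): 5·0+6·3=18≤25, 6·0+2·3=6≤22, objective 21.
No feasible integer point exceeds 28.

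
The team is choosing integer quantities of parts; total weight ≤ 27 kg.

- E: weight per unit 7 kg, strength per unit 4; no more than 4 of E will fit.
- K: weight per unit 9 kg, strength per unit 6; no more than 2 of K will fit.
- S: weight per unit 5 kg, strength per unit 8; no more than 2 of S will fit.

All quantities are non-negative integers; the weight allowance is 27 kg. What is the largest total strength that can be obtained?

S has the best ratio (8/5); taking only S gives at most 2×8 = 16 (stopped by the supply cap of 2).
Mixing does better — 1×E, 1×K, and 2×S: weight 26 ≤ 27, strength 1·4 + 1·6 + 2·8 = 26.

26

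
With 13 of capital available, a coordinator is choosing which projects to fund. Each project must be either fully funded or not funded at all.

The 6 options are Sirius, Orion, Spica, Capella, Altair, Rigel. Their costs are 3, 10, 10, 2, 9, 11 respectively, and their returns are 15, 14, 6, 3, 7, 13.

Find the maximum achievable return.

29

Take Sirius and Orion: cost 3 + 10 = 13 ≤ 13, return 15 + 14 = 29.
No other feasible combination does better.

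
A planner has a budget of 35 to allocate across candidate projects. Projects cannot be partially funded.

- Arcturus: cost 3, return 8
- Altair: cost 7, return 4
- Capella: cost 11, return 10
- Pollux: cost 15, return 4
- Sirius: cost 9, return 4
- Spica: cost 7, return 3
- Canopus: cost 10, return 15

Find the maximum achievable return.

Arcturus + Capella + Sirius + Canopus: cost 3 + 11 + 9 + 10 = 33 ≤ 35, return 8 + 10 + 4 + 15 = 37.
Arcturus + Altair + Capella + Canopus: cost 3 + 7 + 11 + 10 = 31 ≤ 35, return 8 + 4 + 10 + 15 = 37.
Arcturus + Capella + Spica + Canopus: cost 3 + 11 + 7 + 10 = 31 ≤ 35, return 8 + 10 + 3 + 15 = 36.
The maximum return is 37; one optimal choice is Arcturus, Altair, Capella, and Canopus.

37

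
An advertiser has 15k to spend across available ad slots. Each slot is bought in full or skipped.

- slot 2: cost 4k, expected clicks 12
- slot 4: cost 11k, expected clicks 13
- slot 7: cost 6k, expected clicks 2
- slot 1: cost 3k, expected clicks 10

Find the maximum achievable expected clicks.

25

Treat it as a binary knapsack problem.
Allowing fractional choices, the relaxed optimum would be about 31.5, but ad slots are indivisible.
slot 2 + slot 7 + slot 1: cost 4 + 6 + 3 = 13 ≤ 15, expected clicks 12 + 2 + 10 = 24.
slot 2 + slot 4: cost 4 + 11 = 15 ≤ 15, expected clicks 12 + 13 = 25.
slot 4 + slot 1: cost 11 + 3 = 14 ≤ 15, expected clicks 13 + 10 = 23.
Best is slot 2 and slot 4 with total expected clicks 25.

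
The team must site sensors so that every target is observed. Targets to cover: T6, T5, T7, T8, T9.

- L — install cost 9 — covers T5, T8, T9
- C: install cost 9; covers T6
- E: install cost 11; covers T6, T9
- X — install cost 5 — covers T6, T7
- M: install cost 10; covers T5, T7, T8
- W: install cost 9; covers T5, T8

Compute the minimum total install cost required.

14

Choose L and X: together they cover T6, T5, T7, T8, T9 — every target.
Total install cost: 9 + 5 = 14.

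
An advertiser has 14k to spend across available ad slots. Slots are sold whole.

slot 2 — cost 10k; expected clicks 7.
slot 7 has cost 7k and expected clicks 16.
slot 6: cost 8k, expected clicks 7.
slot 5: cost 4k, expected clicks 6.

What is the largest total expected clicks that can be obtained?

Treat it as a binary knapsack problem.
Allowing fractional choices, the relaxed optimum would be about 24.6, but ad slots are indivisible.
slot 7: cost 7 ≤ 14, expected clicks 16.
slot 7 + slot 5: cost 7 + 4 = 11 ≤ 14, expected clicks 16 + 6 = 22.
Best is slot 7 and slot 5 with total expected clicks 22.

22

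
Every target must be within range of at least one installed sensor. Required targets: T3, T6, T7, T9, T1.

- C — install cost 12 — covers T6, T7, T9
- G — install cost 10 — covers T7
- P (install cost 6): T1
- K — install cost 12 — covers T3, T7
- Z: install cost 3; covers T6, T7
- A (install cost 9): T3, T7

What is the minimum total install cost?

27

This is an integer covering problem.
The greedy cost-per-new-target heuristic would pick Z, P, A, and C for 30, but a cheaper cover exists.
Choose C, P, and A: together they cover T3, T6, T7, T9, T1 — every target.
Total install cost: 12 + 6 + 9 = 27.
No cover costs less than 27.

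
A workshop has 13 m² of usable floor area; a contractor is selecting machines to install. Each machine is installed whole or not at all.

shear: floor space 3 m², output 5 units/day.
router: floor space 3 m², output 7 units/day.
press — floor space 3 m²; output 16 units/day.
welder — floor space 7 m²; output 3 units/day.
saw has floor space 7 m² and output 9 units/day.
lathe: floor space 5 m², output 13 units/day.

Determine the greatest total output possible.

This is an integer program with binary decision variables.
router + press + lathe: floor space 3 + 3 + 5 = 11 ≤ 13, output 7 + 16 + 13 = 36.
shear + press + lathe: floor space 3 + 3 + 5 = 11 ≤ 13, output 5 + 16 + 13 = 34.
router + press + saw: floor space 3 + 3 + 7 = 13 ≤ 13, output 7 + 16 + 9 = 32.
Best is router, press, and lathe with total output 36.

36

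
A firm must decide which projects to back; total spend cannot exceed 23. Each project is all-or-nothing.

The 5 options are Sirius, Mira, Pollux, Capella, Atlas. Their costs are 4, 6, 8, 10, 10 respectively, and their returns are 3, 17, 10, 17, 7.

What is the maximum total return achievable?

Take Sirius, Mira, and Capella: cost 4 + 6 + 10 = 20 ≤ 23, return 3 + 17 + 17 = 37.
No other feasible combination does better.

37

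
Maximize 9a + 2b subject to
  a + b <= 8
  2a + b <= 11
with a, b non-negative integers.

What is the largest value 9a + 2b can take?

47

(a,b)=(5,1): 1·5+1·1=6≤8, 2·5+1·1=11≤11, objective 47.
(a,b)=(5,0): 1·5+1·0=5≤8, 2·5+1·0=10≤11, objective 45.
(a,b)=(4,2): 1·4+1·2=6≤8, 2·4+1·2=10≤11, objective 40.
The best lattice point is (5,1), giving 47.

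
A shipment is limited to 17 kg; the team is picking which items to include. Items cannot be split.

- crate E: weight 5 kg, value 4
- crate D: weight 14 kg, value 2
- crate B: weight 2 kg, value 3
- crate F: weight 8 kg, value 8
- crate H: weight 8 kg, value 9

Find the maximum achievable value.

17

This is a 0-1 knapsack instance.
Take crate F and crate H: weight 8 + 8 = 16 ≤ 17, value 8 + 9 = 17.
No other feasible combination does better.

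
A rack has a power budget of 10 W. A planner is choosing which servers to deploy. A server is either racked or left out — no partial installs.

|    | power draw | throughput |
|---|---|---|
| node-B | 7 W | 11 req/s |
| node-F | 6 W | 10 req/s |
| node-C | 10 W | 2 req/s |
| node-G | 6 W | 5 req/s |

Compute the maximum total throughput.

This is a 0-1 knapsack instance.
node-F: power draw 6 ≤ 10, throughput 10.
node-B: power draw 7 ≤ 10, throughput 11.
Best is node-B with total throughput 11.

11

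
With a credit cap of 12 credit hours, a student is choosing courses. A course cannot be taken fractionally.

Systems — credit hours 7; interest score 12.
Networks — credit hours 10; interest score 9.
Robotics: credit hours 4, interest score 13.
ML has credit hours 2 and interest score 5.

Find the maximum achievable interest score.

25

Take Systems and Robotics: credit hours 7 + 4 = 11 ≤ 12, interest score 12 + 13 = 25.
No other feasible combination does better.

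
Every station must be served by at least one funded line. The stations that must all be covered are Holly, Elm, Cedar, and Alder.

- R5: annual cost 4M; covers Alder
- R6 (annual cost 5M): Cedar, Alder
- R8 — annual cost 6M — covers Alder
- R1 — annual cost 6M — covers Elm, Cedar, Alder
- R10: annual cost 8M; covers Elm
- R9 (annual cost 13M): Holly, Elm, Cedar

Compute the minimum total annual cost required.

17

This is a weighted set-cover instance.
Choose R5 and R9: together they cover Holly, Elm, Cedar, Alder — every station.
Total annual cost: 4 + 13 = 17.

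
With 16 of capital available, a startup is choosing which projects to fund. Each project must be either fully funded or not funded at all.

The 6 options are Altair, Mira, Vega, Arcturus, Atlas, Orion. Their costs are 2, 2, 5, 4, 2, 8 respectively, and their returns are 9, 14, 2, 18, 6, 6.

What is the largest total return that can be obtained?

49

This is an integer program with binary decision variables.
Allowing fractional choices, the relaxed optimum would be about 51.5, but projects are indivisible.
Altair + Mira + Arcturus + Orion: cost 2 + 2 + 4 + 8 = 16 ≤ 16, return 9 + 14 + 18 + 6 = 47.
Altair + Mira + Arcturus + Atlas: cost 2 + 2 + 4 + 2 = 10 ≤ 16, return 9 + 14 + 18 + 6 = 47.
Altair + Mira + Vega + Arcturus + Atlas: cost 2 + 2 + 5 + 4 + 2 = 15 ≤ 16, return 9 + 14 + 2 + 18 + 6 = 49.
Best is Altair, Mira, Vega, Arcturus, and Atlas with total return 49.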